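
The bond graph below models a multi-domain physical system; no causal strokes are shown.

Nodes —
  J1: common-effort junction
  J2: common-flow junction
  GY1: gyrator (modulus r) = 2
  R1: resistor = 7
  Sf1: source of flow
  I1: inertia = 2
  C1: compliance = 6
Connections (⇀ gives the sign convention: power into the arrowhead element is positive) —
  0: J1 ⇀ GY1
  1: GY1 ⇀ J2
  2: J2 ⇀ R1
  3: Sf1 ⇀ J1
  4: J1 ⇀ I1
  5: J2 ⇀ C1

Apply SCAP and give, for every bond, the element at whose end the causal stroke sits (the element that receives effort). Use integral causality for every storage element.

b3 stroke at Sf1  (source Sf1 imposes f)
b4 stroke at I1  (I1 outputs flow p/I1)
b0 stroke at J1  (closing 0-jn rule on J1)
b1 stroke at J2  (GY1: gyrator matches bond 0)
b5 stroke at J2  (prefer integral on C1)
b2 stroke at R1  (only one flow-in slot at J2)

#0 →J1
#1 →J2
#2 →R1
#3 →Sf1
#4 →I1
#5 →J2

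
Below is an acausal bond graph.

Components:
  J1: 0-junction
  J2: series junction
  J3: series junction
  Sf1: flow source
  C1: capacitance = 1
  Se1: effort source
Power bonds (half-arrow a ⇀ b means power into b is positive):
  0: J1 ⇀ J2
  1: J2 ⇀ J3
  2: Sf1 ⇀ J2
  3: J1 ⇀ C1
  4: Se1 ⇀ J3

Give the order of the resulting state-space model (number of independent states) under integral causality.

β2 |Sf1  (Sf1 fixes flow; stroke at Sf1)
β4 |J3  (source Se1 imposes e)
β0 |J2  (common-f at J2 fixed by 2)
β1 |J2  (J2: bond 2 brought flow, rest push out)
β3 |J1  (closing 0-jn rule on J1)

1  (C1 all integral)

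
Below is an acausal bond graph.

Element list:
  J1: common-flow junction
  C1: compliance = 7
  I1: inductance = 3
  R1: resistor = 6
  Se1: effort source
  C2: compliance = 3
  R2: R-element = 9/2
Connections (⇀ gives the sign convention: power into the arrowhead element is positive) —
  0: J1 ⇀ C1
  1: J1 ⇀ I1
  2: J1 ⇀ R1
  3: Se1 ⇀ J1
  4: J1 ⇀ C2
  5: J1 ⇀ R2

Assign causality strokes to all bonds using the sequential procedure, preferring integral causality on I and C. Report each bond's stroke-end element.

#0 →J1
#1 →I1
#2 →J1
#3 →J1
#4 →J1
#5 →J1

β3 |J1  (Se1: effort source, stroke at far end)
β0 |J1  (C1 integral (e out))
β1 |I1  (prefer integral on I1)
β2 |J1  (J1: bond 1 brought flow, rest push out)
β4 |J1  (common-f at J1 fixed by 1)
β5 |J1  (common-f at J1 fixed by 1)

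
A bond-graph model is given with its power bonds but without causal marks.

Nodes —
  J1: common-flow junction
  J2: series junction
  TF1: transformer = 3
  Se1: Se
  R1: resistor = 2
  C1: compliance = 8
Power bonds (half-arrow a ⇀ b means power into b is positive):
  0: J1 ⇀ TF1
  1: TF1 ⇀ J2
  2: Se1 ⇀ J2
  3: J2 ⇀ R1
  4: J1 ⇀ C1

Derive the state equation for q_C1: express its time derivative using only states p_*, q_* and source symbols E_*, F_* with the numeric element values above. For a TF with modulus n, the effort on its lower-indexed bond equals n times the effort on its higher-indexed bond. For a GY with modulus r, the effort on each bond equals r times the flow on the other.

#2 |J2  (Se1: effort source, stroke at far end)
#4 |J1  (prefer integral on C1)
#0 |TF1  (J1: last free bond brings flow in)
#1 |J2  (TF1: transformer flips bond 0)
#3 |R1  (closing 1-jn rule on J2)

dq_C1/dt = E_Se1/6 - q_C1/144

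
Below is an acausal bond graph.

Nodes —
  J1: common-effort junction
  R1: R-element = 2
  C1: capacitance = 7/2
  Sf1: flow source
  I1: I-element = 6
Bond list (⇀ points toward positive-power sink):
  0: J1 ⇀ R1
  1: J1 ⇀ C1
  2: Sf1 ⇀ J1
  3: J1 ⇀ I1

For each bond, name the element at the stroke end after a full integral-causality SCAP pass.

b2 stroke at Sf1  (Sf1: flow source, stroke at near end)
b1 stroke at J1  (prefer integral on C1)
b0 stroke at R1  (common-e at J1 fixed by 1)
b3 stroke at I1  (J1: bond 1 brought effort, rest push out)

bond 0 stroke at R1
bond 1 stroke at J1
bond 2 stroke at Sf1
bond 3 stroke at I1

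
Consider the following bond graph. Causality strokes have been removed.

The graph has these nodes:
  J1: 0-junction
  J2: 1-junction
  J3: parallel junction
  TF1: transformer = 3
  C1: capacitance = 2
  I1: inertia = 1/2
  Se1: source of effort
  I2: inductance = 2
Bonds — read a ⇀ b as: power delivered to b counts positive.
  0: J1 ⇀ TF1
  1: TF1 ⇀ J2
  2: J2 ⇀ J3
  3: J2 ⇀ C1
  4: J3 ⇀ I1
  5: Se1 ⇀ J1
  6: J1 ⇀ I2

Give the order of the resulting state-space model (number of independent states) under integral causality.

bond 5 |J1  (Se1 (Se) sets effort on bond)
bond 0 |TF1  (J1: bond 5 brought effort, rest push out)
bond 6 |I2  (J1: bond 5 brought effort, rest push out)
bond 1 |J2  (through TF1, causality passes straight; one stroke at TF1)
bond 3 |J2  (C1 outputs effort q/C1)
bond 2 |J3  (closing 1-jn rule on J2)
bond 4 |I1  (0-jn J3 has e-setter on 2)

3  (C1, I1, I2 all integral)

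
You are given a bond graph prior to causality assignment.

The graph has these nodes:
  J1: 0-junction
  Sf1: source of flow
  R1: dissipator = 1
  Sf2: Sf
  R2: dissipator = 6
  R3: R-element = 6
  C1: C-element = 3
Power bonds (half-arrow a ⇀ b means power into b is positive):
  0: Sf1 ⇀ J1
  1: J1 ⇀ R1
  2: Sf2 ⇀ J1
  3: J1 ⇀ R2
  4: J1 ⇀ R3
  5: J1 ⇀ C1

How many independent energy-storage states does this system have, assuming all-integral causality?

bond 0 stroke→Sf1  (Sf1 (Sf) sets flow on bond)
bond 2 stroke→Sf2  (Sf2: flow source, stroke at near end)
bond 5 stroke→J1  (prefer integral on C1)
bond 1 stroke→R1  (common-e at J1 fixed by 5)
bond 3 stroke→R2  (J1: bond 5 brought effort, rest push out)
bond 4 stroke→R3  (J1 effort already set via bond 5)

1  (C1 all integral)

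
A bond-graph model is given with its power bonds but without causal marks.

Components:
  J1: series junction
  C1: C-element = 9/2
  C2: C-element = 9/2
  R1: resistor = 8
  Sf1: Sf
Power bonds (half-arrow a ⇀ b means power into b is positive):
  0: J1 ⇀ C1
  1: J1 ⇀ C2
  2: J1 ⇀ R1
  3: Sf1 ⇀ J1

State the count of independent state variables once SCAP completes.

β3 →Sf1  (Sf1 (Sf) sets flow on bond)
β0 →J1  (J1: bond 3 brought flow, rest push out)
β1 →J1  (common-f at J1 fixed by 3)
β2 →J1  (J1 flow already set via bond 3)

2  (C1, C2 all integral)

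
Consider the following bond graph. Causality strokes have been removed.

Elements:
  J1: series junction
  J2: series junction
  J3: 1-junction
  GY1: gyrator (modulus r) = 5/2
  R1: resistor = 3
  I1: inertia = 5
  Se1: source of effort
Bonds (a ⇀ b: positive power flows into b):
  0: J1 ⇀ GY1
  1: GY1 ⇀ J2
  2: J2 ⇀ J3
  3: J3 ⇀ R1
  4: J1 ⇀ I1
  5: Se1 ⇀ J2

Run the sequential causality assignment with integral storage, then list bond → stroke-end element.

b5 stroke→J2  (Se1 (Se) sets effort on bond)
b4 stroke→I1  (I1: I, integral causality)
b0 stroke→J1  (J1 flow already set via bond 4)
b1 stroke→J2  (GY1 both-in/both-out from 0)
b2 stroke→J3  (only one flow-in slot at J2)
b3 stroke→R1  (J3: last free bond brings flow in)

β0 →J1
β1 →J2
β2 →J3
β3 →R1
β4 →I1
β5 →J2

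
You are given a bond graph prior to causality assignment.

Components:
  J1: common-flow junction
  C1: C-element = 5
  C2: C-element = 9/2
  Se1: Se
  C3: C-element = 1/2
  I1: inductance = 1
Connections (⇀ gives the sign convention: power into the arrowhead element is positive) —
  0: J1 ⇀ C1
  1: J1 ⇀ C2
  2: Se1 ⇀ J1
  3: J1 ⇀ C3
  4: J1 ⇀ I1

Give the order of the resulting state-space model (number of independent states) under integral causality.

β2 stroke at J1  (Se1 fixes effort; stroke away)
β0 stroke at J1  (prefer integral on C1)
β1 stroke at J1  (C2: C, integral causality)
β3 stroke at J1  (C3: C, integral causality)
β4 stroke at I1  (J1 needs exactly one f-in)

4  (C1, C2, C3, I1 all integral)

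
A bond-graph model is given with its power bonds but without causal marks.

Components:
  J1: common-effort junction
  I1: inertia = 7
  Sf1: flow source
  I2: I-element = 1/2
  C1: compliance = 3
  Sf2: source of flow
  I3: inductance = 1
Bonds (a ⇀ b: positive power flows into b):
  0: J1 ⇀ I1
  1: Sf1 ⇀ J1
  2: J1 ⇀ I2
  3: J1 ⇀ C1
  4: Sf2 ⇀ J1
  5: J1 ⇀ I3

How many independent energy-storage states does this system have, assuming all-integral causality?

b1 stroke→Sf1  (source Sf1 imposes f)
b4 stroke→Sf2  (Sf2 (Sf) sets flow on bond)
b0 stroke→I1  (prefer integral on I1)
b2 stroke→I2  (I2: I, integral causality)
b3 stroke→J1  (C1 integral (e out))
b5 stroke→I3  (J1: bond 3 brought effort, rest push out)

4  (C1, I1, I2, I3 all integral)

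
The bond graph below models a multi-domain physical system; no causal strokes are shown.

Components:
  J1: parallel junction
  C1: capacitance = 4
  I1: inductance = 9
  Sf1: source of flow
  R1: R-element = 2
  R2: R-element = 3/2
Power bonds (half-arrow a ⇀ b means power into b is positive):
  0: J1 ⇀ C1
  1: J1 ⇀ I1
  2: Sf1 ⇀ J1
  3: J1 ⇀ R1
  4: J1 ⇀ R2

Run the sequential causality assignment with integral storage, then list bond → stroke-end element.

b2 |Sf1  (Sf1: flow source, stroke at near end)
b0 |J1  (C1 integral (e out))
b1 |I1  (J1: bond 0 brought effort, rest push out)
b3 |R1  (J1 effort already set via bond 0)
b4 |R2  (0-jn J1 has e-setter on 0)

bond 0 |J1
bond 1 |I1
bond 2 |Sf1
bond 3 |R1
bond 4 |R2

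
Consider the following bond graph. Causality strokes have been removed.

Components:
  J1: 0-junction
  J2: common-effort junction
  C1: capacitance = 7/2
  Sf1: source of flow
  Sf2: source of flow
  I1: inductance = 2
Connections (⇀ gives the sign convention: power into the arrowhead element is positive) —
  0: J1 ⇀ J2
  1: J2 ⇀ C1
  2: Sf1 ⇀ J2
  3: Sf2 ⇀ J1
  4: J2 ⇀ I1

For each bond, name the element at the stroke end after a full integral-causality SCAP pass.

bond 2 stroke at Sf1  (Sf1 fixes flow; stroke at Sf1)
bond 3 stroke at Sf2  (Sf2: flow source, stroke at near end)
bond 0 stroke at J1  (only one effort-in slot at J1)
bond 1 stroke at J2  (C1: C, integral causality)
bond 4 stroke at I1  (J2 effort already set via bond 1)

bond 0 |J1
bond 1 |J2
bond 2 |Sf1
bond 3 |Sf2
bond 4 |I1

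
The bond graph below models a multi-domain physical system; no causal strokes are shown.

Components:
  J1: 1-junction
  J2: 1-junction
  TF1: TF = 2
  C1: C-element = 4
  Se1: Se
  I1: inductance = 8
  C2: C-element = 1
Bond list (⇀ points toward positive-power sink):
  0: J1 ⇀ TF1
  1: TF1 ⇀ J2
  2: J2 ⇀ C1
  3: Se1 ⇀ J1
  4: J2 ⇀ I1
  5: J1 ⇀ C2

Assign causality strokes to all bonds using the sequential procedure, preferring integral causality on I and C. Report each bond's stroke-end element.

#3 stroke→J1  (Se1 fixes effort; stroke away)
#2 stroke→J2  (C1: C, integral causality)
#4 stroke→I1  (I1 integral (f out))
#1 stroke→J2  (J2 flow already set via bond 4)
#0 stroke→TF1  (through TF1, causality passes straight; one stroke at TF1)
#5 stroke→J1  (1-jn J1 has f-setter on 0)

#0 →TF1
#1 →J2
#2 →J2
#3 →J1
#4 →I1
#5 →J1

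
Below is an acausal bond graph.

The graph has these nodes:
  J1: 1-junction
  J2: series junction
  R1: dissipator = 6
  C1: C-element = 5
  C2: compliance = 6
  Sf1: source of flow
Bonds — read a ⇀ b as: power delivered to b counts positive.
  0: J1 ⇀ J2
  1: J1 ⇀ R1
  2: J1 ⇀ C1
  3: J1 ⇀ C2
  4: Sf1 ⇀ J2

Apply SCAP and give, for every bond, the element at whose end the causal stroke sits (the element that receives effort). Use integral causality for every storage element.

#4 →Sf1  (Sf1 fixes flow; stroke at Sf1)
#0 →J2  (J2 flow already set via bond 4)
#1 →J1  (common-f at J1 fixed by 0)
#2 →J1  (common-f at J1 fixed by 0)
#3 →J1  (J1 flow already set via bond 0)

#0 →J2
#1 →J1
#2 →J1
#3 →J1
#4 →Sf1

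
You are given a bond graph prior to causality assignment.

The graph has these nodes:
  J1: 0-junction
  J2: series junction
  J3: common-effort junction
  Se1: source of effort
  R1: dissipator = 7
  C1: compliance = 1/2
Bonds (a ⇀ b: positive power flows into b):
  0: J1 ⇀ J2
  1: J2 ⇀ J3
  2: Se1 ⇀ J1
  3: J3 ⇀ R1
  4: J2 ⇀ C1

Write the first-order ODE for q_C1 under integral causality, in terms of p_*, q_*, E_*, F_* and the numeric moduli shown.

dq_C1/dt = E_Se1/7 - 2*q_C1/7

b2 stroke→J1  (Se1 (Se) sets effort on bond)
b0 stroke→J2  (0-jn J1 has e-setter on 2)
b4 stroke→J2  (prefer integral on C1)
b1 stroke→J3  (J2: last free bond brings flow in)
b3 stroke→R1  (J3 effort already set via bond 1)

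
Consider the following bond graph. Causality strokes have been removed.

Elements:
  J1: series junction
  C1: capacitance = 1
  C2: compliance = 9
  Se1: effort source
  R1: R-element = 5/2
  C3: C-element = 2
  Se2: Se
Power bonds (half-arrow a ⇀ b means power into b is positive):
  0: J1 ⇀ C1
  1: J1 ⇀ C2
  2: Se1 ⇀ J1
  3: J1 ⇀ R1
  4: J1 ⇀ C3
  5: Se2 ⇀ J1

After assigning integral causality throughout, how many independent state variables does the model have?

3  (C1, C2, C3 all integral)

bond 2 |J1  (source Se1 imposes e)
bond 5 |J1  (Se2 (Se) sets effort on bond)
bond 0 |J1  (C1 outputs effort q/C1)
bond 1 |J1  (prefer integral on C2)
bond 4 |J1  (C3 outputs effort q/C3)
bond 3 |R1  (closing 1-jn rule on J1)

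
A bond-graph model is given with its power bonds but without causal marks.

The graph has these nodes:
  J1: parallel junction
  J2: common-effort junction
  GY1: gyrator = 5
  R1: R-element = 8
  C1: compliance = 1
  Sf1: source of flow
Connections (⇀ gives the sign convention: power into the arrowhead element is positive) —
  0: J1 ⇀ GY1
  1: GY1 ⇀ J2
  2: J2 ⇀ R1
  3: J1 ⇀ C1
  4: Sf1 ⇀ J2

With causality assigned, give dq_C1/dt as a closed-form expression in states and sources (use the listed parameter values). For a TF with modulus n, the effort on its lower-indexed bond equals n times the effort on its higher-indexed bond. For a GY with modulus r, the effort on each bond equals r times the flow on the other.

dq_C1/dt = -8*F_Sf1/5 - 8*q_C1/25

bond 4 →Sf1  (Sf1: flow source, stroke at near end)
bond 3 →J1  (C1 integral (e out))
bond 0 →GY1  (0-jn J1 has e-setter on 3)
bond 1 →GY1  (GY1: gyrator matches bond 0)
bond 2 →J2  (only one effort-in slot at J2)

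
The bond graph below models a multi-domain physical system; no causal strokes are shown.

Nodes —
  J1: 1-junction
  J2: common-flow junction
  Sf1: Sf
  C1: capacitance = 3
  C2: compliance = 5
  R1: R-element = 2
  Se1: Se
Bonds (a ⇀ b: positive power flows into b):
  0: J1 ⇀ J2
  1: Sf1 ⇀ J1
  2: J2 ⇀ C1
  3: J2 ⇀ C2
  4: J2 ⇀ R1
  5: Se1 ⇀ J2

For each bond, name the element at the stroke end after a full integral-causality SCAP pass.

β1 →Sf1  (Sf1: flow source, stroke at near end)
β5 →J2  (source Se1 imposes e)
β0 →J1  (common-f at J1 fixed by 1)
β2 →J2  (1-jn J2 has f-setter on 0)
β3 →J2  (1-jn J2 has f-setter on 0)
β4 →J2  (common-f at J2 fixed by 0)

β0 stroke→J1
β1 stroke→Sf1
β2 stroke→J2
β3 stroke→J2
β4 stroke→J2
β5 stroke→J2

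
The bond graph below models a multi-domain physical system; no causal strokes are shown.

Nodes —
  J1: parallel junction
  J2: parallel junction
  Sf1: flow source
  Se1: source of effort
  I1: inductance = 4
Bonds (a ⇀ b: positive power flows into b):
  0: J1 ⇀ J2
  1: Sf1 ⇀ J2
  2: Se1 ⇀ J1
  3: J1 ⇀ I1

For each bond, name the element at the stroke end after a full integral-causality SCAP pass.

β0 |J2
β1 |Sf1
β2 |J1
β3 |I1

β1 |Sf1  (source Sf1 imposes f)
β2 |J1  (Se1 fixes effort; stroke away)
β0 |J2  (common-e at J1 fixed by 2)
β3 |I1  (J1: bond 2 brought effort, rest push out)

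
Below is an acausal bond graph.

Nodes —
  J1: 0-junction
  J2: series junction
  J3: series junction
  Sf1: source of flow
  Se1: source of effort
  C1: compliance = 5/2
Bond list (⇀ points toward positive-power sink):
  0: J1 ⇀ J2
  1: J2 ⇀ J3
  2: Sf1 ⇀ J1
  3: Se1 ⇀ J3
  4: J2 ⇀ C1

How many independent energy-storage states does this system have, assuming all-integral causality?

#2 →Sf1  (Sf1 (Sf) sets flow on bond)
#3 →J3  (Se1 fixes effort; stroke away)
#0 →J1  (J1 needs exactly one e-in)
#1 →J2  (J2: bond 0 brought flow, rest push out)
#4 →J2  (J2 flow already set via bond 0)

1  (C1 all integral)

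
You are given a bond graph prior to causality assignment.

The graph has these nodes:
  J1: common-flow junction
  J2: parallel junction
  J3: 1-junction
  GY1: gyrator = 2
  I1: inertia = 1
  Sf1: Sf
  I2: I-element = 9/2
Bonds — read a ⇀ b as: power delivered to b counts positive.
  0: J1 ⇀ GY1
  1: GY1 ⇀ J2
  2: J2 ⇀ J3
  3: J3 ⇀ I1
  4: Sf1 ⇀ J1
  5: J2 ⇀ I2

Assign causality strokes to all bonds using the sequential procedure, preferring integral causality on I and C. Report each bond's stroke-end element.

bond 4 stroke→Sf1  (Sf1 (Sf) sets flow on bond)
bond 0 stroke→J1  (1-jn J1 has f-setter on 4)
bond 1 stroke→J2  (through GY1, causality inverts; strokes same side of GY1)
bond 2 stroke→J3  (common-e at J2 fixed by 1)
bond 5 stroke→I2  (J2 effort already set via bond 1)
bond 3 stroke→I1  (J3 needs exactly one f-in)

bond 0 stroke→J1
bond 1 stroke→J2
bond 2 stroke→J3
bond 3 stroke→I1
bond 4 stroke→Sf1
bond 5 stroke→I2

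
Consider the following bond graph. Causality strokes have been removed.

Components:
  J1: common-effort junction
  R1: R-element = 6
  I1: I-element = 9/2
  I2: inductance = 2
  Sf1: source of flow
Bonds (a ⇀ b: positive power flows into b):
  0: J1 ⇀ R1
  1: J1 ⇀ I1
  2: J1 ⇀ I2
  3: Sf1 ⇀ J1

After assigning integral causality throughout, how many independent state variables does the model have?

#3 |Sf1  (Sf1 fixes flow; stroke at Sf1)
#1 |I1  (I1: I, integral causality)
#2 |I2  (I2 integral (f out))
#0 |J1  (closing 0-jn rule on J1)

2  (I1, I2 all integral)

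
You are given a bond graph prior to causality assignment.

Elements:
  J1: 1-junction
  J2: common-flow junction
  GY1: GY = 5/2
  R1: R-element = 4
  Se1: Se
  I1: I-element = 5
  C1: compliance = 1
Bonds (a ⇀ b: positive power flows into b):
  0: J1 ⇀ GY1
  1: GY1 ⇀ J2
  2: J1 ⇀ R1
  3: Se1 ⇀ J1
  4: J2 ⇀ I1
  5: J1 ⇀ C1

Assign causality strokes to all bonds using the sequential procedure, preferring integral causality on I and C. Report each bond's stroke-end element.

β0 |J1
β1 |J2
β2 |R1
β3 |J1
β4 |I1
β5 |J1

bond 3 →J1  (Se1 fixes effort; stroke away)
bond 4 →I1  (I1 outputs flow p/I1)
bond 1 →J2  (1-jn J2 has f-setter on 4)
bond 0 →J1  (GY1: gyrator matches bond 1)
bond 5 →J1  (C1: C, integral causality)
bond 2 →R1  (only one flow-in slot at J1)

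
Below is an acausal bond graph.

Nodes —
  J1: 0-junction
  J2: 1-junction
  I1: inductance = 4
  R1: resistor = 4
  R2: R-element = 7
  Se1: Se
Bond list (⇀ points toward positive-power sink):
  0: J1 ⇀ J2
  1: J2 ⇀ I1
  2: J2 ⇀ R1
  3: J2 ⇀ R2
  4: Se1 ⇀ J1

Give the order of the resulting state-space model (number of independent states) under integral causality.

b4 stroke→J1  (Se1 (Se) sets effort on bond)
b0 stroke→J2  (J1: bond 4 brought effort, rest push out)
b1 stroke→I1  (I1 integral (f out))
b2 stroke→J2  (J2 flow already set via bond 1)
b3 stroke→J2  (1-jn J2 has f-setter on 1)

1  (I1 all integral)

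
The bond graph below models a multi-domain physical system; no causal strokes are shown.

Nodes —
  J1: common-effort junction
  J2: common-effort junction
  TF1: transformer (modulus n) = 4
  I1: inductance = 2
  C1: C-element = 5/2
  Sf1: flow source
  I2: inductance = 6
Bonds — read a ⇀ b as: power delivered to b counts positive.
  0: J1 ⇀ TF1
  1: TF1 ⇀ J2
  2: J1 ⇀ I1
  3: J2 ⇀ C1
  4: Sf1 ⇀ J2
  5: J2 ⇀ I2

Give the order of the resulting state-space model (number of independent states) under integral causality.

3  (C1, I1, I2 all integral)

β4 stroke at Sf1  (Sf1 (Sf) sets flow on bond)
β2 stroke at I1  (I1 outputs flow p/I1)
β0 stroke at J1  (only one effort-in slot at J1)
β1 stroke at TF1  (TF1: transformer flips bond 0)
β3 stroke at J2  (prefer integral on C1)
β5 stroke at I2  (common-e at J2 fixed by 3)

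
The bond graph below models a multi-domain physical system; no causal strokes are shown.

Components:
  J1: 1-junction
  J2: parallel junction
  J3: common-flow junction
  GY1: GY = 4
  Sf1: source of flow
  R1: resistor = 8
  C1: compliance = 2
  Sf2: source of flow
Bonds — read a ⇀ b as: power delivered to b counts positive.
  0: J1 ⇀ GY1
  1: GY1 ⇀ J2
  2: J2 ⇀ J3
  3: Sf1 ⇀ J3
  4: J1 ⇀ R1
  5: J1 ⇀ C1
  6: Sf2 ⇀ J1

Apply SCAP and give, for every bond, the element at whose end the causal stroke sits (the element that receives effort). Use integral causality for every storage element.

β3 |Sf1  (Sf1 (Sf) sets flow on bond)
β6 |Sf2  (Sf2 (Sf) sets flow on bond)
β0 |J1  (J1: bond 6 brought flow, rest push out)
β4 |J1  (1-jn J1 has f-setter on 6)
β5 |J1  (common-f at J1 fixed by 6)
β2 |J3  (1-jn J3 has f-setter on 3)
β1 |J2  (GY GY1: same side as bond 0)

β0 stroke→J1
β1 stroke→J2
β2 stroke→J3
β3 stroke→Sf1
β4 stroke→J1
β5 stroke→J1
β6 stroke→Sf2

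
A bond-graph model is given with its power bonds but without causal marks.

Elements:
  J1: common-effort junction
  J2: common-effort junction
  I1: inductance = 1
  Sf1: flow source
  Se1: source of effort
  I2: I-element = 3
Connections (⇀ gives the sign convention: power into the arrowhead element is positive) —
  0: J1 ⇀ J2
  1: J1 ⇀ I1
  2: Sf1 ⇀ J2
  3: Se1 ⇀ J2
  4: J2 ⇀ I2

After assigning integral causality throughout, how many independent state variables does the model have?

2  (I1, I2 all integral)

b2 |Sf1  (Sf1 fixes flow; stroke at Sf1)
b3 |J2  (Se1 fixes effort; stroke away)
b0 |J1  (common-e at J2 fixed by 3)
b4 |I2  (0-jn J2 has e-setter on 3)
b1 |I1  (J1 effort already set via bond 0)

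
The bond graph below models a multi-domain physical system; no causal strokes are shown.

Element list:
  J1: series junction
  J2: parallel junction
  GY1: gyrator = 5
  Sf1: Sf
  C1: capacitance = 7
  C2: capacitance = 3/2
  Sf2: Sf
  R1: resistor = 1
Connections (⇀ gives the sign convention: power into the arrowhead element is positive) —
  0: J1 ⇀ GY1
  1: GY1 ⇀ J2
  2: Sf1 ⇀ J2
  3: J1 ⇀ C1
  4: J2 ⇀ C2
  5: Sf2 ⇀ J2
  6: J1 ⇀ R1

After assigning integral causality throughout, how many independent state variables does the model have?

2  (C1, C2 all integral)

b2 →Sf1  (Sf1 fixes flow; stroke at Sf1)
b5 →Sf2  (Sf2 (Sf) sets flow on bond)
b3 →J1  (C1 outputs effort q/C1)
b4 →J2  (prefer integral on C2)
b1 →GY1  (common-e at J2 fixed by 4)
b0 →GY1  (through GY1, causality inverts; strokes same side of GY1)
b6 →J1  (J1: bond 0 brought flow, rest push out)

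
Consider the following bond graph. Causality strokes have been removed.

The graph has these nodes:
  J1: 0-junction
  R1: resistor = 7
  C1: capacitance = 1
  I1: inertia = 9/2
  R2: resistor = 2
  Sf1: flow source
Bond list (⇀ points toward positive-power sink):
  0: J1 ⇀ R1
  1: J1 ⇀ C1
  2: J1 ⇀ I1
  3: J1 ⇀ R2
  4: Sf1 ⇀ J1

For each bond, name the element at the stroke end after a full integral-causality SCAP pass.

b4 stroke at Sf1  (Sf1: flow source, stroke at near end)
b1 stroke at J1  (C1 integral (e out))
b0 stroke at R1  (J1: bond 1 brought effort, rest push out)
b2 stroke at I1  (J1 effort already set via bond 1)
b3 stroke at R2  (common-e at J1 fixed by 1)

#0 stroke→R1
#1 stroke→J1
#2 stroke→I1
#3 stroke→R2
#4 stroke→Sf1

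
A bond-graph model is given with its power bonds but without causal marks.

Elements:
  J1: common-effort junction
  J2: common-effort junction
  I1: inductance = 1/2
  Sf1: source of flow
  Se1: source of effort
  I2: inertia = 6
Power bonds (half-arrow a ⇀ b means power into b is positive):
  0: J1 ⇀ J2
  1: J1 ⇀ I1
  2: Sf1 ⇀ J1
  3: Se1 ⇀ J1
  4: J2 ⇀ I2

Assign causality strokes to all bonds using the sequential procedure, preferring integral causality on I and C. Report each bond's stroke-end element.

#2 |Sf1  (Sf1 fixes flow; stroke at Sf1)
#3 |J1  (Se1 fixes effort; stroke away)
#0 |J2  (common-e at J1 fixed by 3)
#1 |I1  (0-jn J1 has e-setter on 3)
#4 |I2  (0-jn J2 has e-setter on 0)

β0 |J2
β1 |I1
β2 |Sf1
β3 |J1
β4 |I2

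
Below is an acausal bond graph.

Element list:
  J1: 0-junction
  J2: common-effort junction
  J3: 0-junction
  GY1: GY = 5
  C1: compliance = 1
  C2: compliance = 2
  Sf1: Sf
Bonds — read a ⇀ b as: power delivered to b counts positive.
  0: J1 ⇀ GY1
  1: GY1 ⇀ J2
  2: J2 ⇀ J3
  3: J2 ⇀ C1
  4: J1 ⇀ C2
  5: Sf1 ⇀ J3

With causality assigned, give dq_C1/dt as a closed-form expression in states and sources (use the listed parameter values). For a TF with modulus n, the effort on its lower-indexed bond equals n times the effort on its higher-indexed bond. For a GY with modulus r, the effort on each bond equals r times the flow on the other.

b5 stroke→Sf1  (source Sf1 imposes f)
b2 stroke→J3  (J3: last free bond brings effort in)
b3 stroke→J2  (C1 integral (e out))
b1 stroke→GY1  (J2: bond 3 brought effort, rest push out)
b0 stroke→GY1  (through GY1, causality inverts; strokes same side of GY1)
b4 stroke→J1  (only one effort-in slot at J1)

dq_C1/dt = F_Sf1 + q_C2/10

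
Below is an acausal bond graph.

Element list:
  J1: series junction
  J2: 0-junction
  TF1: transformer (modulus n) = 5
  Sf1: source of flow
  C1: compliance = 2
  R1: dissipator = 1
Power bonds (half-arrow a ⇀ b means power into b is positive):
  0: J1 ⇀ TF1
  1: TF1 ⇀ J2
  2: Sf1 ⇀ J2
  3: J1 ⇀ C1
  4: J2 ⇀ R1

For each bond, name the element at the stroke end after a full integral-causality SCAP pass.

b0 stroke at TF1
b1 stroke at J2
b2 stroke at Sf1
b3 stroke at J1
b4 stroke at R1

#2 stroke→Sf1  (Sf1: flow source, stroke at near end)
#3 stroke→J1  (C1 integral (e out))
#0 stroke→TF1  (closing 1-jn rule on J1)
#1 stroke→J2  (TF TF1: opposite of bond 0)
#4 stroke→R1  (J2: bond 1 brought effort, rest push out)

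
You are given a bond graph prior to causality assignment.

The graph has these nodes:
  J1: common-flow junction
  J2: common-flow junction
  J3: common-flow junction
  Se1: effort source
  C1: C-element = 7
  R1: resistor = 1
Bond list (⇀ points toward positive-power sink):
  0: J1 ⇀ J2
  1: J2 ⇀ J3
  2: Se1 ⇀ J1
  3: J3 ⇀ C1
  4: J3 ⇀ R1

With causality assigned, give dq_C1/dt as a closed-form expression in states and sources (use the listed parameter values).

dq_C1/dt = E_Se1 - q_C1/7

#2 →J1  (source Se1 imposes e)
#0 →J2  (only one flow-in slot at J1)
#1 →J3  (only one flow-in slot at J2)
#3 →J3  (C1 integral (e out))
#4 →R1  (J3 needs exactly one f-in)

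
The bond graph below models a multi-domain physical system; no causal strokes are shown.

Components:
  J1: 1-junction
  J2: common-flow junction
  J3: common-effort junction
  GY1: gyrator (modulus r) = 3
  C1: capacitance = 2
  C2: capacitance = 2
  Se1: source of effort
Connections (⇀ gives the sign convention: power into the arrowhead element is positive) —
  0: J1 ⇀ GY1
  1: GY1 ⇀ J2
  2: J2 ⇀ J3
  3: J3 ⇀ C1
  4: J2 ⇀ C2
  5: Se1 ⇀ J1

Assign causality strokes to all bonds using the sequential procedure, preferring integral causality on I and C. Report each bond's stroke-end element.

b0 →GY1
b1 →GY1
b2 →J2
b3 →J3
b4 →J2
b5 →J1

#5 →J1  (Se1 (Se) sets effort on bond)
#0 →GY1  (J1: last free bond brings flow in)
#1 →GY1  (GY1: gyrator matches bond 0)
#2 →J2  (common-f at J2 fixed by 1)
#4 →J2  (common-f at J2 fixed by 1)
#3 →J3  (closing 0-jn rule on J3)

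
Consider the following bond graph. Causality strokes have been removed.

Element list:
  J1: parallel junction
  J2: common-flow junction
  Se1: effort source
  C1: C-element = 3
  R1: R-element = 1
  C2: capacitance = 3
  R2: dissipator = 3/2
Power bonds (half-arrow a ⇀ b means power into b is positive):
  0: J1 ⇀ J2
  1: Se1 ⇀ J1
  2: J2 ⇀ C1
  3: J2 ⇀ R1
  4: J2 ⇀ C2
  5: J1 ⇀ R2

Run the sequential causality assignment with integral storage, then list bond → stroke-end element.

b0 stroke→J2
b1 stroke→J1
b2 stroke→J2
b3 stroke→R1
b4 stroke→J2
b5 stroke→R2

bond 1 →J1  (Se1: effort source, stroke at far end)
bond 0 →J2  (J1: bond 1 brought effort, rest push out)
bond 5 →R2  (J1 effort already set via bond 1)
bond 2 →J2  (C1: C, integral causality)
bond 4 →J2  (C2 outputs effort q/C2)
bond 3 →R1  (closing 1-jn rule on J2)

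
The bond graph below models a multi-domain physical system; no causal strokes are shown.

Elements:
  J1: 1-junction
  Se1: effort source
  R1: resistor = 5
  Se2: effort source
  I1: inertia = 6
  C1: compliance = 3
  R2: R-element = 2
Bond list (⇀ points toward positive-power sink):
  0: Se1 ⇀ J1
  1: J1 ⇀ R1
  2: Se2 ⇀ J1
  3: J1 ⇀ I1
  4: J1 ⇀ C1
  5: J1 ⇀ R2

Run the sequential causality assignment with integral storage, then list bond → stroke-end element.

bond 0 →J1
bond 1 →J1
bond 2 →J1
bond 3 →I1
bond 4 →J1
bond 5 →J1

bond 0 stroke→J1  (Se1: effort source, stroke at far end)
bond 2 stroke→J1  (Se2 (Se) sets effort on bond)
bond 3 stroke→I1  (I1 integral (f out))
bond 1 stroke→J1  (1-jn J1 has f-setter on 3)
bond 4 stroke→J1  (J1 flow already set via bond 3)
bond 5 stroke→J1  (J1 flow already set via bond 3)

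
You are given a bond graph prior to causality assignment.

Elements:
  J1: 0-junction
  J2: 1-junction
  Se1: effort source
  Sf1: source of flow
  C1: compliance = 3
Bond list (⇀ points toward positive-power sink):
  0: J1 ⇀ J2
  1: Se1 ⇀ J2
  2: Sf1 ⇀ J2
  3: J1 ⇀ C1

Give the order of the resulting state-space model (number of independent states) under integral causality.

bond 1 →J2  (Se1 (Se) sets effort on bond)
bond 2 →Sf1  (Sf1 (Sf) sets flow on bond)
bond 0 →J2  (1-jn J2 has f-setter on 2)
bond 3 →J1  (J1: last free bond brings effort in)

1  (C1 all integral)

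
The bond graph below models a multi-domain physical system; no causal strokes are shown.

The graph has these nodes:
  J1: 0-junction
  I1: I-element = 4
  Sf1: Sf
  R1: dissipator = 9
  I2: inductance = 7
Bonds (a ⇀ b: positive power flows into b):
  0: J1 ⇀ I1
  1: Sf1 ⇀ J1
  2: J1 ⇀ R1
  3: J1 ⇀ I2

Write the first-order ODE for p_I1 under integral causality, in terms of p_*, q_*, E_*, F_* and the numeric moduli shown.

dp_I1/dt = 9*F_Sf1 - 9*p_I1/4 - 9*p_I2/7

#1 stroke at Sf1  (Sf1 (Sf) sets flow on bond)
#0 stroke at I1  (I1 integral (f out))
#3 stroke at I2  (prefer integral on I2)
#2 stroke at J1  (J1: last free bond brings effort in)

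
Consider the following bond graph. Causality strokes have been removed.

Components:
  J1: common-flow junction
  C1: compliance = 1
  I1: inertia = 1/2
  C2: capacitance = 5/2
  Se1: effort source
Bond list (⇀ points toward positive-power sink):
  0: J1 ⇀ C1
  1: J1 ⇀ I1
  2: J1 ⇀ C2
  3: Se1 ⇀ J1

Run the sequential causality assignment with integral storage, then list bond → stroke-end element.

b0 stroke→J1
b1 stroke→I1
b2 stroke→J1
b3 stroke→J1

#3 stroke at J1  (source Se1 imposes e)
#0 stroke at J1  (C1: C, integral causality)
#1 stroke at I1  (I1 integral (f out))
#2 stroke at J1  (common-f at J1 fixed by 1)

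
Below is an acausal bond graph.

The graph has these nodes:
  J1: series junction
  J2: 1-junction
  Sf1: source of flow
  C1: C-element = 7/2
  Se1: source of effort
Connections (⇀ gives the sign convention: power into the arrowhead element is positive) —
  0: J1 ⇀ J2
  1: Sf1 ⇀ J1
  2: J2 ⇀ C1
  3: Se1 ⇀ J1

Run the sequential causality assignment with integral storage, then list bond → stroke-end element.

b1 →Sf1  (Sf1: flow source, stroke at near end)
b3 →J1  (Se1 fixes effort; stroke away)
b0 →J1  (common-f at J1 fixed by 1)
b2 →J2  (common-f at J2 fixed by 0)

#0 stroke at J1
#1 stroke at Sf1
#2 stroke at J2
#3 stroke at J1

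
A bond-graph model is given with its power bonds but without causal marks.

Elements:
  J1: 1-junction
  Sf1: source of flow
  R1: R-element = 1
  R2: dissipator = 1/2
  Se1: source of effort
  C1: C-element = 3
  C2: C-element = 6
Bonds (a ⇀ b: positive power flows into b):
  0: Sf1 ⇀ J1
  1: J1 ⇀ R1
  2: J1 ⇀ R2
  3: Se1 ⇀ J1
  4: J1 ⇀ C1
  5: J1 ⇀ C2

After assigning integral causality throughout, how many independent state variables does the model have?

2  (C1, C2 all integral)

β0 |Sf1  (source Sf1 imposes f)
β3 |J1  (Se1 (Se) sets effort on bond)
β1 |J1  (J1: bond 0 brought flow, rest push out)
β2 |J1  (common-f at J1 fixed by 0)
β4 |J1  (J1 flow already set via bond 0)
β5 |J1  (1-jn J1 has f-setter on 0)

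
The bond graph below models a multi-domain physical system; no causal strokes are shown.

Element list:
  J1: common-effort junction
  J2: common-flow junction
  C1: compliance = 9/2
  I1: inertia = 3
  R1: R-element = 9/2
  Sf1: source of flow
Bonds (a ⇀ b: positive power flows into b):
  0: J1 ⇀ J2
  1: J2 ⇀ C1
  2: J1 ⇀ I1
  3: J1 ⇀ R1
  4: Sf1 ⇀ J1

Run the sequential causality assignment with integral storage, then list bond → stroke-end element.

#0 →J1
#1 →J2
#2 →I1
#3 →R1
#4 →Sf1

#4 |Sf1  (Sf1: flow source, stroke at near end)
#1 |J2  (prefer integral on C1)
#0 |J1  (J2: last free bond brings flow in)
#2 |I1  (common-e at J1 fixed by 0)
#3 |R1  (J1 effort already set via bond 0)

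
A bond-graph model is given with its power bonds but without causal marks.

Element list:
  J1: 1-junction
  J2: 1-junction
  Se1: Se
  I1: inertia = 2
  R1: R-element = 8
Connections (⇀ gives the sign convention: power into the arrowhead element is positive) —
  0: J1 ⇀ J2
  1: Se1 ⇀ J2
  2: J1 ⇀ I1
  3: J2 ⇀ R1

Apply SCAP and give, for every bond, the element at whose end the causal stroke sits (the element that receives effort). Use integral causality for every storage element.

bond 1 stroke→J2  (source Se1 imposes e)
bond 2 stroke→I1  (I1 integral (f out))
bond 0 stroke→J1  (J1: bond 2 brought flow, rest push out)
bond 3 stroke→J2  (1-jn J2 has f-setter on 0)

#0 stroke at J1
#1 stroke at J2
#2 stroke at I1
#3 stroke at J2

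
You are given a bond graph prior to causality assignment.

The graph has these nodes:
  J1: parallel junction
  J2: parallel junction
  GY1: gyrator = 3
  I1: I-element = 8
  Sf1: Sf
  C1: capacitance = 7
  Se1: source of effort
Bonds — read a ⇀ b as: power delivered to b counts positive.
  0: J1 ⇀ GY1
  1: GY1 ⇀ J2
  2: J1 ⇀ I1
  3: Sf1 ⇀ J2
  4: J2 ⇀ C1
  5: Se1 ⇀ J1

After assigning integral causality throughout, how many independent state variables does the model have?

#3 →Sf1  (Sf1 fixes flow; stroke at Sf1)
#5 →J1  (Se1 fixes effort; stroke away)
#0 →GY1  (J1 effort already set via bond 5)
#2 →I1  (0-jn J1 has e-setter on 5)
#1 →GY1  (through GY1, causality inverts; strokes same side of GY1)
#4 →J2  (only one effort-in slot at J2)

2  (C1, I1 all integral)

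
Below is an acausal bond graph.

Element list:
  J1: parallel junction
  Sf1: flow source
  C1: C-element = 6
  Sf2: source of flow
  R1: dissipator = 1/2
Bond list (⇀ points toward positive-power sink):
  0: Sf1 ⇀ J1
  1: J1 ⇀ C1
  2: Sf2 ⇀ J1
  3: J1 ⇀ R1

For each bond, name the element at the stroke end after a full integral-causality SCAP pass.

b0 stroke at Sf1
b1 stroke at J1
b2 stroke at Sf2
b3 stroke at R1

bond 0 |Sf1  (source Sf1 imposes f)
bond 2 |Sf2  (source Sf2 imposes f)
bond 1 |J1  (C1 integral (e out))
bond 3 |R1  (common-e at J1 fixed by 1)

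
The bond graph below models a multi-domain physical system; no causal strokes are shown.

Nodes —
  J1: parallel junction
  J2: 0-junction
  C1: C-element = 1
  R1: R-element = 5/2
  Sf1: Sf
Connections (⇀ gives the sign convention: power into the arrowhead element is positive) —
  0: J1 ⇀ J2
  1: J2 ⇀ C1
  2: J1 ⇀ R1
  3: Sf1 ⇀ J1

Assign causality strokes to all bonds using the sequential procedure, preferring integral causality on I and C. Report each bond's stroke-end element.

β3 stroke at Sf1  (source Sf1 imposes f)
β1 stroke at J2  (C1 outputs effort q/C1)
β0 stroke at J1  (J2 effort already set via bond 1)
β2 stroke at R1  (J1 effort already set via bond 0)

b0 |J1
b1 |J2
b2 |R1
b3 |Sf1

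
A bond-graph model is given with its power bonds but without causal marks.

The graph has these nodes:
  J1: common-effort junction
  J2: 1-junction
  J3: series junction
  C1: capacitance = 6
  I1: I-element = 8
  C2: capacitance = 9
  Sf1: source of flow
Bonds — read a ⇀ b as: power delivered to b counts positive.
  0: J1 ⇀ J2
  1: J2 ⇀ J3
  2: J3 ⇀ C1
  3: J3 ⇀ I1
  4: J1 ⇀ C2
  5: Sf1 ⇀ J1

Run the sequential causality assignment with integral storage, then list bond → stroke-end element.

b0 →J2
b1 →J3
b2 →J3
b3 →I1
b4 →J1
b5 →Sf1

b5 stroke→Sf1  (Sf1: flow source, stroke at near end)
b2 stroke→J3  (C1: C, integral causality)
b3 stroke→I1  (I1 integral (f out))
b1 stroke→J3  (common-f at J3 fixed by 3)
b0 stroke→J2  (J2: bond 1 brought flow, rest push out)
b4 stroke→J1  (J1: last free bond brings effort in)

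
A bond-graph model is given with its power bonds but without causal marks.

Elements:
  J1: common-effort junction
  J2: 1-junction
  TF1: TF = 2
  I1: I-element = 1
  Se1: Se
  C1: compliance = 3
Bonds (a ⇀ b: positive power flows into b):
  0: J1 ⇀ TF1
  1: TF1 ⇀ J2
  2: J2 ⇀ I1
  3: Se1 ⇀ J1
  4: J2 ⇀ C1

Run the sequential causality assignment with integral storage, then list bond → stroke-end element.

bond 0 stroke→TF1
bond 1 stroke→J2
bond 2 stroke→I1
bond 3 stroke→J1
bond 4 stroke→J2

b3 stroke at J1  (Se1 (Se) sets effort on bond)
b0 stroke at TF1  (J1 effort already set via bond 3)
b1 stroke at J2  (TF TF1: opposite of bond 0)
b2 stroke at I1  (I1: I, integral causality)
b4 stroke at J2  (common-f at J2 fixed by 2)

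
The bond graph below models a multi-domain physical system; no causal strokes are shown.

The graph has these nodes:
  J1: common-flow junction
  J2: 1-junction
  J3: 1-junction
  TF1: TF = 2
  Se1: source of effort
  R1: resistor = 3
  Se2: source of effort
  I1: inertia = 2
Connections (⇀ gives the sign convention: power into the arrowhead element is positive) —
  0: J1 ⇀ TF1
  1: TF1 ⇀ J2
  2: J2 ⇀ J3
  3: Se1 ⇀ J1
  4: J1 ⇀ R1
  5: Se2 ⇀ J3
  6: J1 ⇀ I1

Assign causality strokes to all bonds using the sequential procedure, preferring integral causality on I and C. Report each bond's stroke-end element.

#3 |J1  (Se1 (Se) sets effort on bond)
#5 |J3  (Se2 fixes effort; stroke away)
#2 |J2  (only one flow-in slot at J3)
#1 |TF1  (closing 1-jn rule on J2)
#0 |J1  (through TF1, causality passes straight; one stroke at TF1)
#6 |I1  (prefer integral on I1)
#4 |J1  (J1 flow already set via bond 6)

b0 →J1
b1 →TF1
b2 →J2
b3 →J1
b4 →J1
b5 →J3
b6 →I1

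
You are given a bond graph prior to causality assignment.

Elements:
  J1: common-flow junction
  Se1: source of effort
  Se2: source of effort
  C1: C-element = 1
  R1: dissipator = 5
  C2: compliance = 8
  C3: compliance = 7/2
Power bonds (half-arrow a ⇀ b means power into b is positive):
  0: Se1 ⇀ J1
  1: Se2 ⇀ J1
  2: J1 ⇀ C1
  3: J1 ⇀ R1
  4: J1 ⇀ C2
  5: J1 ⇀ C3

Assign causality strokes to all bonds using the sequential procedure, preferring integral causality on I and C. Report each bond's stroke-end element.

bond 0 stroke at J1  (source Se1 imposes e)
bond 1 stroke at J1  (source Se2 imposes e)
bond 2 stroke at J1  (C1 outputs effort q/C1)
bond 4 stroke at J1  (C2 outputs effort q/C2)
bond 5 stroke at J1  (C3 outputs effort q/C3)
bond 3 stroke at R1  (J1 needs exactly one f-in)

β0 stroke→J1
β1 stroke→J1
β2 stroke→J1
β3 stroke→R1
β4 stroke→J1
β5 stroke→J1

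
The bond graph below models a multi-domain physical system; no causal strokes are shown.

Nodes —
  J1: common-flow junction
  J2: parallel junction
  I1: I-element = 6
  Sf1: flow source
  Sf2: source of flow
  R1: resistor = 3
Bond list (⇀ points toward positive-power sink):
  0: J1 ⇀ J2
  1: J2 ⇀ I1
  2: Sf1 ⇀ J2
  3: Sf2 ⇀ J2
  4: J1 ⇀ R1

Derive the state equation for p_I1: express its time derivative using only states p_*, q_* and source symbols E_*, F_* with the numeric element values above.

dp_I1/dt = 3*F_Sf1 + 3*F_Sf2 - p_I1/2

β2 stroke at Sf1  (source Sf1 imposes f)
β3 stroke at Sf2  (source Sf2 imposes f)
β1 stroke at I1  (I1 integral (f out))
β0 stroke at J2  (J2 needs exactly one e-in)
β4 stroke at J1  (common-f at J1 fixed by 0)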